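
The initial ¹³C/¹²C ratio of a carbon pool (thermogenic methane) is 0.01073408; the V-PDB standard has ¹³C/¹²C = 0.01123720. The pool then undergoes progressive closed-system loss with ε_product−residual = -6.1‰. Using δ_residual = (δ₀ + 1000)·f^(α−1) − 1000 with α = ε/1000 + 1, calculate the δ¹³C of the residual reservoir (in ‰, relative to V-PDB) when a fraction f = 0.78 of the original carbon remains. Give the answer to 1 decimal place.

δ₀ = (0.01073408/0.01123720 − 1)×1000 = (0.955227 − 1)×1000 = -44.773‰
α − 1 = ε/1000 = -0.0061
f^(α−1) = 0.78^(-0.0061) = 1.001517
δ_res = (-44.773 + 1000) × 1.001517 − 1000 = 956.676 − 1000 = -43.32‰

-43.3‰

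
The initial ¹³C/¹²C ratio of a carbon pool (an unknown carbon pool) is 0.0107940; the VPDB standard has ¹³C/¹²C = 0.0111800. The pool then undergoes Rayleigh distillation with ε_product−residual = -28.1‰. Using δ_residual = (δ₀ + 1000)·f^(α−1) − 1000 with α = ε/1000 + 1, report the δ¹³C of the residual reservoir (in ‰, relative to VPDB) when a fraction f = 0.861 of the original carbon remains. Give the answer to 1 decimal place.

-30.5‰

δ₀ = (0.0107940/0.0111800 − 1)×1000 = (0.965474 − 1)×1000 = -34.526‰
α − 1 = ε/1000 = -0.0281
f^(α−1) = 0.861^(-0.0281) = 1.004214
δ_res = (-34.526 + 1000) × 1.004214 − 1000 = 969.543 − 1000 = -30.46‰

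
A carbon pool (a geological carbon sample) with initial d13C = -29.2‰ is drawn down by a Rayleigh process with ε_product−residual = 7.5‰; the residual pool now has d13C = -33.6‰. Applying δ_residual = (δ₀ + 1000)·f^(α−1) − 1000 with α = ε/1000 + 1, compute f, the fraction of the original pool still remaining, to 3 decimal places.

0.546

α − 1 = ε/1000 = 0.0075
(δ_res + 1000)/(δ₀ + 1000) = (-33.6 + 1000)/(-29.2 + 1000) = 966.4/970.8 = 0.995468
f = 0.995468^(1/0.0075) = exp(ln(0.995468)/0.0075) = exp(-0.00454/0.0075)
f = exp(-0.6057) = 0.5457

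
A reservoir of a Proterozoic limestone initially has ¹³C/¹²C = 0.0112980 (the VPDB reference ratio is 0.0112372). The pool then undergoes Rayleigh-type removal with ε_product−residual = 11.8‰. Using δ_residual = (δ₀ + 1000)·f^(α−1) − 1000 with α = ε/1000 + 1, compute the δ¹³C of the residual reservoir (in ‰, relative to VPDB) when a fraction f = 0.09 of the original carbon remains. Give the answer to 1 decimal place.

-22.8‰

δ₀ = (0.0112980/0.0112372 − 1)×1000 = (1.005411 − 1)×1000 = 5.411‰
α − 1 = ε/1000 = 0.0118
f^(α−1) = 0.09^(0.0118) = 0.971986
δ_res = (5.411 + 1000) × 0.971986 − 1000 = 977.245 − 1000 = -22.75‰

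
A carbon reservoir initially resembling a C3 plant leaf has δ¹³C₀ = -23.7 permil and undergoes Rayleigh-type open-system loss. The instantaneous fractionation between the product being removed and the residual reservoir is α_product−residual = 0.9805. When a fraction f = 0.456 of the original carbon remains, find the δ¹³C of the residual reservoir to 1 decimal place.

Rayleigh residual: δ_res = (δ₀ + 1000)·f^(α−1) − 1000
α − 1 = -0.01950
f^(α−1) = 0.456^(-0.01950) = 1.015430
δ_res = (-23.7 + 1000) × 1.015430 − 1000 = 991.365 − 1000 = -8.64 permil

-8.6 permil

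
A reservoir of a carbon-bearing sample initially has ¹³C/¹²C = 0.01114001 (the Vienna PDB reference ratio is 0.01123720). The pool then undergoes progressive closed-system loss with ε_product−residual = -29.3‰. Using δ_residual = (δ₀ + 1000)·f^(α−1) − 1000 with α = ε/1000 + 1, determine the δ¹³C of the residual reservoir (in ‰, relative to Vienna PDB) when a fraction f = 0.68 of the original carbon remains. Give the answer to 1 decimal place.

δ₀ = (0.01114001/0.01123720 − 1)×1000 = (0.991351 − 1)×1000 = -8.649‰
α − 1 = ε/1000 = -0.0293
f^(α−1) = 0.68^(-0.0293) = 1.011364
δ_res = (-8.649 + 1000) × 1.011364 − 1000 = 1002.617 − 1000 = 2.62‰

2.6‰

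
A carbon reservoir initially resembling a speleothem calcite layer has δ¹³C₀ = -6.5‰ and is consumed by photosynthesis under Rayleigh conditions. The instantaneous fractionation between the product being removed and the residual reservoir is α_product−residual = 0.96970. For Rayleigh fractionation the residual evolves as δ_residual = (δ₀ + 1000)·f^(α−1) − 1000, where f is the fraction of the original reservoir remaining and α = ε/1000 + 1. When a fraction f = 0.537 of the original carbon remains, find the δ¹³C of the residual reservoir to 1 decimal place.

Rayleigh residual: δ_res = (δ₀ + 1000)·f^(α−1) − 1000
α − 1 = -0.03030
f^(α−1) = 0.537^(-0.03030) = 1.019018
δ_res = (-6.5 + 1000) × 1.019018 − 1000 = 1012.394 − 1000 = 12.39‰

12.4‰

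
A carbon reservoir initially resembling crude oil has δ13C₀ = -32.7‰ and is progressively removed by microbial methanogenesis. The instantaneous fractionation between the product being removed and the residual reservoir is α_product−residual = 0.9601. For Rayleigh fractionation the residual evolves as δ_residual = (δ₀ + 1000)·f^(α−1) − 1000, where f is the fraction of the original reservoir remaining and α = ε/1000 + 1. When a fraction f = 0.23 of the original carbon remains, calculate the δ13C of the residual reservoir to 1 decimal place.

25.7‰

Rayleigh residual: δ_res = (δ₀ + 1000)·f^(α−1) − 1000
α − 1 = -0.03990
f^(α−1) = 0.23^(-0.03990) = 1.060394
δ_res = (-32.7 + 1000) × 1.060394 − 1000 = 1025.719 − 1000 = 25.72‰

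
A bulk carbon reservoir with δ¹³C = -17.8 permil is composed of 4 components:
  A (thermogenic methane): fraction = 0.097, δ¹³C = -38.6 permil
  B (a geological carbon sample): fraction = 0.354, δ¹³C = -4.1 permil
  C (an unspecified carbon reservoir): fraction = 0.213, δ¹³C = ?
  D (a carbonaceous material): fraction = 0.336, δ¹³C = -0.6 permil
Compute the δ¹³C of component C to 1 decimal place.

Isotope mass balance: δ_bulk = Σ fᵢ·δᵢ.
-17.8 = 0.097×(-38.6) + 0.354×(-4.1) + 0.213×δ_C + 0.336×(-0.6)
0.213·δ_C = -17.8 − (-5.397) = -12.403
δ_C = -12.403 / 0.213 = -58.23 permil

-58.2 permil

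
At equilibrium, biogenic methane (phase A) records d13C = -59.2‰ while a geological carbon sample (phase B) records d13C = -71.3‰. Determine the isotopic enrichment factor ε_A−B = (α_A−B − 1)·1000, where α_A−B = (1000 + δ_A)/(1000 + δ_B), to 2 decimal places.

13.03‰

α_A−B = (1000 + -59.2) / (1000 + -71.3) = 940.8 / 928.7 = 1.013029
ε_A−B = (1.013029 − 1) × 1000 = 13.029‰
(The approximation ε ≈ δ_A − δ_B would give 12.1‰.)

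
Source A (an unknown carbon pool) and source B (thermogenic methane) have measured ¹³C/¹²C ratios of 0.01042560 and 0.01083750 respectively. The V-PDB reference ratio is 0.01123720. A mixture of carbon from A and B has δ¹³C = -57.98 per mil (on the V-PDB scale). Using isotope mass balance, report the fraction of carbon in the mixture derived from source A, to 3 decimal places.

0.611

δ_A = (0.01042560/0.01123720 − 1)×1000 = (0.927776 − 1)×1000 = -72.224 per mil
δ_B = (0.01083750/0.01123720 − 1)×1000 = (0.964431 − 1)×1000 = -35.569 per mil
f_A = (δ_mix − δ_B)/(δ_A − δ_B) = (-57.98 − (-35.569))/(-72.224 − (-35.569))
f_A = -22.411 / -36.655 = 0.6114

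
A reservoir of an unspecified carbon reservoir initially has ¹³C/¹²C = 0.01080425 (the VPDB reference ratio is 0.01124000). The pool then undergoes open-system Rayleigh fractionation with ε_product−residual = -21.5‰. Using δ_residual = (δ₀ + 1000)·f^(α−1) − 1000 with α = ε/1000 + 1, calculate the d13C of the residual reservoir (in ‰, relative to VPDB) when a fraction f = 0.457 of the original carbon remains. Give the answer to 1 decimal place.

δ₀ = (0.01080425/0.01124000 − 1)×1000 = (0.961232 − 1)×1000 = -38.768‰
α − 1 = ε/1000 = -0.0215
f^(α−1) = 0.457^(-0.0215) = 1.016979
δ_res = (-38.768 + 1000) × 1.016979 − 1000 = 977.553 − 1000 = -22.45‰

-22.4‰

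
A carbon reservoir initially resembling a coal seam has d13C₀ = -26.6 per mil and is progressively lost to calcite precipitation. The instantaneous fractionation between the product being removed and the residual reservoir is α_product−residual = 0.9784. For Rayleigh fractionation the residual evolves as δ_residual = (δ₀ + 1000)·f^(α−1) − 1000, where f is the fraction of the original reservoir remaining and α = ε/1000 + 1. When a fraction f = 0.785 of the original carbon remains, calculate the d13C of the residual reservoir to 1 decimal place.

Rayleigh residual: δ_res = (δ₀ + 1000)·f^(α−1) − 1000
α − 1 = -0.02160
f^(α−1) = 0.785^(-0.02160) = 1.005242
δ_res = (-26.6 + 1000) × 1.005242 − 1000 = 978.503 − 1000 = -21.50 per mil

-21.5 per mil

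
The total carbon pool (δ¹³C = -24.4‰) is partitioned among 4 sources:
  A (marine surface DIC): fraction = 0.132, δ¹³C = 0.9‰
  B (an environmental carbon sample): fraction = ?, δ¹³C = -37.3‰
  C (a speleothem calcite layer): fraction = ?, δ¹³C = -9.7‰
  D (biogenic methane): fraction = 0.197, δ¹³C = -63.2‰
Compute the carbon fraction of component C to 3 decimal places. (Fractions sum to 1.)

Let f_C and f_B be the unknown fractions; fractions sum to 1 so f_C + f_B = 0.671.
Mass balance: Σ fᵢ·δᵢ = δ_bulk ⇒ f_C·(-9.7) + f_B·(-37.3) = -24.4 − (-12.332) = -12.068
Substitute f_B = 0.671 − f_C:
f_C·(-9.7 − -37.3) = -12.068 − 0.671×(-37.3) = 12.960
f_C = 12.960 / 27.6 = 0.4696

0.470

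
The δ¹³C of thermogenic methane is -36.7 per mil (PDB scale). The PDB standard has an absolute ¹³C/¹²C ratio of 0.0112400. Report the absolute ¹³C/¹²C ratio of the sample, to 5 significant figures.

R_sample = R_standard × (δ¹³C/1000 + 1)
R_sample = 0.0112400 × (-36.7/1000 + 1) = 0.0112400 × 0.963300
R_sample = 0.0108275

0.010827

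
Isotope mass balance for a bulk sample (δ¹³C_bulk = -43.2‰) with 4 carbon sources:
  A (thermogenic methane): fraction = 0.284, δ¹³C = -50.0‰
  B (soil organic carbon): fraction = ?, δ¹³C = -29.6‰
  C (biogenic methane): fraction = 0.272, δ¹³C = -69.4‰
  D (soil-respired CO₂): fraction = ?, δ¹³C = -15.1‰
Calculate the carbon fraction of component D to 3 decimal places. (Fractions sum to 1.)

Let f_D and f_B be the unknown fractions; fractions sum to 1 so f_D + f_B = 0.444.
Mass balance: Σ fᵢ·δᵢ = δ_bulk ⇒ f_D·(-15.1) + f_B·(-29.6) = -43.2 − (-33.077) = -10.123
Substitute f_B = 0.444 − f_D:
f_D·(-15.1 − -29.6) = -10.123 − 0.444×(-29.6) = 3.019
f_D = 3.019 / 14.5 = 0.2082

0.208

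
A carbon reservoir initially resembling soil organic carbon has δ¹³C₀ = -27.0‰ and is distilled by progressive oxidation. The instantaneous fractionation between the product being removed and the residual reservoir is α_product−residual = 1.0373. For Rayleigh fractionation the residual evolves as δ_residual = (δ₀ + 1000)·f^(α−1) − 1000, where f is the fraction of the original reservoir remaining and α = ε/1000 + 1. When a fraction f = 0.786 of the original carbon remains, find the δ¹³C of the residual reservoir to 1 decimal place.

Rayleigh residual: δ_res = (δ₀ + 1000)·f^(α−1) − 1000
α − 1 = 0.03730
f^(α−1) = 0.786^(0.03730) = 0.991058
δ_res = (-27.0 + 1000) × 0.991058 − 1000 = 964.300 − 1000 = -35.70‰

-35.7‰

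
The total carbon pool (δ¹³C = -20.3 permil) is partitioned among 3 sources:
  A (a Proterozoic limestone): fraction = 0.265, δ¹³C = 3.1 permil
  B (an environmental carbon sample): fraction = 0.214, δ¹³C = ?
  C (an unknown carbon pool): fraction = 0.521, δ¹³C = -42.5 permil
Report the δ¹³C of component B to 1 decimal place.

4.8 permil

Isotope mass balance: δ_bulk = Σ fᵢ·δᵢ.
-20.3 = 0.265×(3.1) + 0.214×δ_B + 0.521×(-42.5)
0.214·δ_B = -20.3 − (-21.321) = 1.021
δ_B = 1.021 / 0.214 = 4.77 permil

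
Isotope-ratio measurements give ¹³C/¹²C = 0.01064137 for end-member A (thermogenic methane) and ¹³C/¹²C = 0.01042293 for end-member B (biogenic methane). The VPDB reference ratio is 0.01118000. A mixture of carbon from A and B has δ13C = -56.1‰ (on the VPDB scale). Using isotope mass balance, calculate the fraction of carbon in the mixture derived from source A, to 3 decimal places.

0.595

δ_A = (0.01064137/0.01118000 − 1)×1000 = (0.951822 − 1)×1000 = -48.178‰
δ_B = (0.01042293/0.01118000 − 1)×1000 = (0.932284 − 1)×1000 = -67.716‰
f_A = (δ_mix − δ_B)/(δ_A − δ_B) = (-56.1 − (-67.716))/(-48.178 − (-67.716))
f_A = 11.616 / 19.538 = 0.5945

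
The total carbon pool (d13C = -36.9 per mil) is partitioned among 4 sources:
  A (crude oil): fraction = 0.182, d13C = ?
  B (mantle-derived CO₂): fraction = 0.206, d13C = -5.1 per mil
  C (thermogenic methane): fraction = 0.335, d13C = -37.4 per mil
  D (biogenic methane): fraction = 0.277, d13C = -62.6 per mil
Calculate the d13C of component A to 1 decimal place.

Isotope mass balance: δ_bulk = Σ fᵢ·δᵢ.
-36.9 = 0.182×δ_A + 0.206×(-5.1) + 0.335×(-37.4) + 0.277×(-62.6)
0.182·δ_A = -36.9 − (-30.920) = -5.980
δ_A = -5.980 / 0.182 = -32.86 per mil

-32.9 per mil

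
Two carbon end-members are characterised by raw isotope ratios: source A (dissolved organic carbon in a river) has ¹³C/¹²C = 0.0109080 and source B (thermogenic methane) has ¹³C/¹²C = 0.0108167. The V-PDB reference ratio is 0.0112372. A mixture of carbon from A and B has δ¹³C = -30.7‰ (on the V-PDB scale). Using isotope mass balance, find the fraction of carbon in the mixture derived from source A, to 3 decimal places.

0.827

δ_A = (0.0109080/0.0112372 − 1)×1000 = (0.970704 − 1)×1000 = -29.296‰
δ_B = (0.0108167/0.0112372 − 1)×1000 = (0.962580 − 1)×1000 = -37.420‰
f_A = (δ_mix − δ_B)/(δ_A − δ_B) = (-30.7 − (-37.420))/(-29.296 − (-37.420))
f_A = 6.720 / 8.125 = 0.8271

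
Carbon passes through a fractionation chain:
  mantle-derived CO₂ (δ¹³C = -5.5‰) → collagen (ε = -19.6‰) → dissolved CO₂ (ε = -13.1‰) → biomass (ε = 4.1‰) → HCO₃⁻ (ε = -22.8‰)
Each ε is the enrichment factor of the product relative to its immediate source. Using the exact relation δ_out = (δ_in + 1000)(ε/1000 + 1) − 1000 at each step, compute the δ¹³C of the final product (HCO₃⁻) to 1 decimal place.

-55.8‰

step 1: δ = (-5.50 + 1000)·(-19.6/1000 + 1) − 1000 = -24.99‰
step 2: δ = (-24.99 + 1000)·(-13.1/1000 + 1) − 1000 = -37.76‰
step 3: δ = (-37.76 + 1000)·(4.1/1000 + 1) − 1000 = -33.82‰
step 4: δ = (-33.82 + 1000)·(-22.8/1000 + 1) − 1000 = -55.85‰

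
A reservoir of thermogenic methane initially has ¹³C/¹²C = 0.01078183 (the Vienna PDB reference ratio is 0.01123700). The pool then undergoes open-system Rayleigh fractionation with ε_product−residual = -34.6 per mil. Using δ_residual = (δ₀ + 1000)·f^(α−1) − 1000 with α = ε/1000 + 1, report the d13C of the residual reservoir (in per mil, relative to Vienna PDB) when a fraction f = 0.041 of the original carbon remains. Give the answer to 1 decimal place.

71.6 per mil

δ₀ = (0.01078183/0.01123700 − 1)×1000 = (0.959494 − 1)×1000 = -40.506 per mil
α − 1 = ε/1000 = -0.0346
f^(α−1) = 0.041^(-0.0346) = 1.116857
δ_res = (-40.506 + 1000) × 1.116857 − 1000 = 1071.617 − 1000 = 71.62 per mil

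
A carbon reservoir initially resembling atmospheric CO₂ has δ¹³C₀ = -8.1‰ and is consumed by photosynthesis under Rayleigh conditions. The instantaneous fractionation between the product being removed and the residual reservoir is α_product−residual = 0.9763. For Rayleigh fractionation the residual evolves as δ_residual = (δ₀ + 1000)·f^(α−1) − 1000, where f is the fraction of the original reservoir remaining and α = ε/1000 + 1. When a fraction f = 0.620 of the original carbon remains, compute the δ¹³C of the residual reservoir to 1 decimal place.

3.2‰

Rayleigh residual: δ_res = (δ₀ + 1000)·f^(α−1) − 1000
α − 1 = -0.02370
f^(α−1) = 0.620^(-0.02370) = 1.011394
δ_res = (-8.1 + 1000) × 1.011394 − 1000 = 1003.202 − 1000 = 3.20‰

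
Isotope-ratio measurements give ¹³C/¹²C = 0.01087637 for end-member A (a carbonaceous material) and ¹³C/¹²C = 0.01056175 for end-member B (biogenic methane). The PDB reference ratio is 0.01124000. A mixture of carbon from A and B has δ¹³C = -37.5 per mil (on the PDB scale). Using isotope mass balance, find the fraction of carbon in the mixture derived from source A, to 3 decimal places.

0.816

δ_A = (0.01087637/0.01124000 − 1)×1000 = (0.967649 − 1)×1000 = -32.351 per mil
δ_B = (0.01056175/0.01124000 − 1)×1000 = (0.939657 − 1)×1000 = -60.343 per mil
f_A = (δ_mix − δ_B)/(δ_A − δ_B) = (-37.5 − (-60.343))/(-32.351 − (-60.343))
f_A = 22.843 / 27.991 = 0.8161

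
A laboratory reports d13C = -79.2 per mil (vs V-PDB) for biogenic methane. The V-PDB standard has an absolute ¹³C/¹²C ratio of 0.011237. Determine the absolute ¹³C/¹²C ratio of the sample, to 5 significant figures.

R_sample = R_standard × (d13C/1000 + 1)
R_sample = 0.011237 × (-79.2/1000 + 1) = 0.011237 × 0.920800
R_sample = 0.0103470

0.010347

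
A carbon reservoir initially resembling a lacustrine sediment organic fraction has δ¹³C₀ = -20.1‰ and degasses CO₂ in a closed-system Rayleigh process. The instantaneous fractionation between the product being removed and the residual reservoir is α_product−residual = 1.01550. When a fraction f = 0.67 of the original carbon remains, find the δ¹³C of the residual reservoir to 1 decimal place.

Rayleigh residual: δ_res = (δ₀ + 1000)·f^(α−1) − 1000
α − 1 = 0.01550
f^(α−1) = 0.67^(0.01550) = 0.993812
δ_res = (-20.1 + 1000) × 0.993812 − 1000 = 973.836 − 1000 = -26.16‰

-26.2‰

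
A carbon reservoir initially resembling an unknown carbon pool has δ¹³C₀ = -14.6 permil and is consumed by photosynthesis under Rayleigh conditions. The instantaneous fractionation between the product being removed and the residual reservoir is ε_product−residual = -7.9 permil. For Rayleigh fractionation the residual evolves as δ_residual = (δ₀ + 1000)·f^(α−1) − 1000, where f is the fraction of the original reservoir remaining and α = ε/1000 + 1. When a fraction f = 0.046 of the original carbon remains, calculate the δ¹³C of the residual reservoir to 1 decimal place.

9.7 permil

Rayleigh residual: δ_res = (δ₀ + 1000)·f^(α−1) − 1000
α = ε/1000 + 1 = 0.99210, so α − 1 = -0.00790
f^(α−1) = 0.046^(-0.00790) = 1.024623
δ_res = (-14.6 + 1000) × 1.024623 − 1000 = 1009.664 − 1000 = 9.66 permil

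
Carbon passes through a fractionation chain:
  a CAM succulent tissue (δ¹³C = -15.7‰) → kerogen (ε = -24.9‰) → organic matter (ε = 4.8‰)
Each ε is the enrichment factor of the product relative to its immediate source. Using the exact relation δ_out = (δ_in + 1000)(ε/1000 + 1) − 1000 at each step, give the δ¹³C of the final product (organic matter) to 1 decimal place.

step 1: δ = (-15.70 + 1000)·(-24.9/1000 + 1) − 1000 = -40.21‰
step 2: δ = (-40.21 + 1000)·(4.8/1000 + 1) − 1000 = -35.60‰

-35.6‰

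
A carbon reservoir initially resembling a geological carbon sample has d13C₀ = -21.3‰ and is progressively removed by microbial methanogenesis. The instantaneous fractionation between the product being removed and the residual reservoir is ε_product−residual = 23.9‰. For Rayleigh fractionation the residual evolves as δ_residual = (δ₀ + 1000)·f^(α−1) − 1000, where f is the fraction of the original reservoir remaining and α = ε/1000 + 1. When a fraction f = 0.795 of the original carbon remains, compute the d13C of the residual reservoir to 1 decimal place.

Rayleigh residual: δ_res = (δ₀ + 1000)·f^(α−1) − 1000
α = ε/1000 + 1 = 1.02390, so α − 1 = 0.02390
f^(α−1) = 0.795^(0.02390) = 0.994532
δ_res = (-21.3 + 1000) × 0.994532 − 1000 = 973.348 − 1000 = -26.65‰

-26.7‰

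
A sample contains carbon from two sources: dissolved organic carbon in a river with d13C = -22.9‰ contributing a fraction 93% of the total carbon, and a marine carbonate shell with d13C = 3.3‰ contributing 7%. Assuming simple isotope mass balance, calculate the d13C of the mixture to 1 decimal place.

δ_mix = f_A·δ_A + f_B·δ_B
δ_mix = 0.93 × (-22.9) + 0.07 × (3.3)
δ_mix = -21.30 + 0.23 = -21.07‰

-21.1‰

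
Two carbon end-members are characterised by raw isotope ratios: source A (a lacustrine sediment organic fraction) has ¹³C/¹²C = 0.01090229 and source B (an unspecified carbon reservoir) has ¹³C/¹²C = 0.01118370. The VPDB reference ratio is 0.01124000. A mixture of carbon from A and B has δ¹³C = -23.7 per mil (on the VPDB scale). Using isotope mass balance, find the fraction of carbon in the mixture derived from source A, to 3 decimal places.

0.747

δ_A = (0.01090229/0.01124000 − 1)×1000 = (0.969955 − 1)×1000 = -30.045 per mil
δ_B = (0.01118370/0.01124000 − 1)×1000 = (0.994991 − 1)×1000 = -5.009 per mil
f_A = (δ_mix − δ_B)/(δ_A − δ_B) = (-23.7 − (-5.009))/(-30.045 − (-5.009))
f_A = -18.691 / -25.036 = 0.7466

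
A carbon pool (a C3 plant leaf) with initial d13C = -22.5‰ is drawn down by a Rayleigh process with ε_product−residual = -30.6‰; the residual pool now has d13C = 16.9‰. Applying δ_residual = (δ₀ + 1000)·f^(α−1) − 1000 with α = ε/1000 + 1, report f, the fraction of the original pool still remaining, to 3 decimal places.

α − 1 = ε/1000 = -0.0306
(δ_res + 1000)/(δ₀ + 1000) = (16.9 + 1000)/(-22.5 + 1000) = 1016.9/977.5 = 1.040307
f = 1.040307^(1/-0.0306) = exp(ln(1.040307)/-0.0306) = exp(0.03952/-0.0306)
f = exp(-1.2914) = 0.2749

0.275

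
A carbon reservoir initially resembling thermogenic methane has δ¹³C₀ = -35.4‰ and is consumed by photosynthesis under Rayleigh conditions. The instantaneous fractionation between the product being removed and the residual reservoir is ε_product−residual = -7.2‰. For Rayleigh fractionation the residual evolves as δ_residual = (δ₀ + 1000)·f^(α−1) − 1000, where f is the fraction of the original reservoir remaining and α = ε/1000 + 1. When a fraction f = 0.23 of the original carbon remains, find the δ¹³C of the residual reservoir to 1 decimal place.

-25.1‰

Rayleigh residual: δ_res = (δ₀ + 1000)·f^(α−1) − 1000
α = ε/1000 + 1 = 0.99280, so α − 1 = -0.00720
f^(α−1) = 0.23^(-0.00720) = 1.010638
δ_res = (-35.4 + 1000) × 1.010638 − 1000 = 974.861 − 1000 = -25.14‰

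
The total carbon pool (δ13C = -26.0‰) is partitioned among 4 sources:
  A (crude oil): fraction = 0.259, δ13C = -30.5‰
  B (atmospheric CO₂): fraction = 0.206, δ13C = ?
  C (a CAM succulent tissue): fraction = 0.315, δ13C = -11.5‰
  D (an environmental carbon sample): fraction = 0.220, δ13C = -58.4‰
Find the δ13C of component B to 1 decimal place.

-7.9‰

Isotope mass balance: δ_bulk = Σ fᵢ·δᵢ.
-26.0 = 0.259×(-30.5) + 0.206×δ_B + 0.315×(-11.5) + 0.220×(-58.4)
0.206·δ_B = -26.0 − (-24.370) = -1.630
δ_B = -1.630 / 0.206 = -7.91‰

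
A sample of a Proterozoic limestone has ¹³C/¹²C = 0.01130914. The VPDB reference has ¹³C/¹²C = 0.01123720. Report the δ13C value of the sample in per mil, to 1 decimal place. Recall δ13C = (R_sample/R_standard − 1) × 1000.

6.4 per mil

δ13C = (R_sample / R_standard − 1) × 1000
R_sample / R_standard = 0.01130914 / 0.01123720 = 1.006402
δ13C = (1.006402 − 1) × 1000 = 6.40 per mil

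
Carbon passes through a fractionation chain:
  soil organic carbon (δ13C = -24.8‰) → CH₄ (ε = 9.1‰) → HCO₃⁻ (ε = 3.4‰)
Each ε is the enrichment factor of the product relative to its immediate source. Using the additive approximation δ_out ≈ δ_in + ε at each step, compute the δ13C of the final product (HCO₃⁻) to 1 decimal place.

-12.3‰

step 1: δ ≈ -24.8 + (9.1) = -15.7‰
step 2: δ ≈ -15.7 + (3.4) = -12.3‰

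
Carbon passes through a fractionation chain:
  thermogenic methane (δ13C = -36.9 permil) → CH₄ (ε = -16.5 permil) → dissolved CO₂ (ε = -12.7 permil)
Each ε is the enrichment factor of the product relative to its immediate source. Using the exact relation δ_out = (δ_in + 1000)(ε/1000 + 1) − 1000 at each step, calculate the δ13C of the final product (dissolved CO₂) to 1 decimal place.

-64.8 permil

step 1: δ = (-36.90 + 1000)·(-16.5/1000 + 1) − 1000 = -52.79 permil
step 2: δ = (-52.79 + 1000)·(-12.7/1000 + 1) − 1000 = -64.82 permil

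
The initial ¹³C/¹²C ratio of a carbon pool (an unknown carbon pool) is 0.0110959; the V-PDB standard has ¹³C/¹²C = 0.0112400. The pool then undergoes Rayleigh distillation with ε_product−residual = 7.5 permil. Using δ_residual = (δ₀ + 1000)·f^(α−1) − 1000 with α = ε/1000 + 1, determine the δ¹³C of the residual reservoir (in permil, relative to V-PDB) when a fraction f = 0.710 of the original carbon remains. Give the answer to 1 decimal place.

-15.4 permil

δ₀ = (0.0110959/0.0112400 − 1)×1000 = (0.987180 − 1)×1000 = -12.820 permil
α − 1 = ε/1000 = 0.0075
f^(α−1) = 0.710^(0.0075) = 0.997435
δ_res = (-12.820 + 1000) × 0.997435 − 1000 = 984.647 − 1000 = -15.35 permil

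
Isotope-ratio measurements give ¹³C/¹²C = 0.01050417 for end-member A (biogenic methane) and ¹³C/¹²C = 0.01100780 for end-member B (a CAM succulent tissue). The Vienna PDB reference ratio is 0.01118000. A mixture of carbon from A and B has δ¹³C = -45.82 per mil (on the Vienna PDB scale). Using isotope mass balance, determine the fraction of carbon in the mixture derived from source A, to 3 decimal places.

δ_A = (0.01050417/0.01118000 − 1)×1000 = (0.939550 − 1)×1000 = -60.450 per mil
δ_B = (0.01100780/0.01118000 − 1)×1000 = (0.984597 − 1)×1000 = -15.403 per mil
f_A = (δ_mix − δ_B)/(δ_A − δ_B) = (-45.82 − (-15.403))/(-60.450 − (-15.403))
f_A = -30.417 / -45.047 = 0.6752

0.675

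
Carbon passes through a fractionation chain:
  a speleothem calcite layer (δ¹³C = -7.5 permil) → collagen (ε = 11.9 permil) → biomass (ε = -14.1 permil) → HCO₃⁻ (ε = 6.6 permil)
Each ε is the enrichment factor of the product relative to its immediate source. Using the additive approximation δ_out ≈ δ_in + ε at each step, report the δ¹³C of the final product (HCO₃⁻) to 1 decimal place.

step 1: δ ≈ -7.5 + (11.9) = 4.4 permil
step 2: δ ≈ 4.4 + (-14.1) = -9.7 permil
step 3: δ ≈ -9.7 + (6.6) = -3.1 permil

-3.1 permil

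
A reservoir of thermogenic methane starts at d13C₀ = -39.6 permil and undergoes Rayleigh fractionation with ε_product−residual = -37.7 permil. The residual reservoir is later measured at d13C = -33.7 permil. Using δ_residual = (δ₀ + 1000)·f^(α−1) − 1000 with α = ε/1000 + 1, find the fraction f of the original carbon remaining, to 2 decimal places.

0.85

α − 1 = ε/1000 = -0.0377
(δ_res + 1000)/(δ₀ + 1000) = (-33.7 + 1000)/(-39.6 + 1000) = 966.3/960.4 = 1.006143
f = 1.006143^(1/-0.0377) = exp(ln(1.006143)/-0.0377) = exp(0.00612/-0.0377)
f = exp(-0.1625) = 0.8501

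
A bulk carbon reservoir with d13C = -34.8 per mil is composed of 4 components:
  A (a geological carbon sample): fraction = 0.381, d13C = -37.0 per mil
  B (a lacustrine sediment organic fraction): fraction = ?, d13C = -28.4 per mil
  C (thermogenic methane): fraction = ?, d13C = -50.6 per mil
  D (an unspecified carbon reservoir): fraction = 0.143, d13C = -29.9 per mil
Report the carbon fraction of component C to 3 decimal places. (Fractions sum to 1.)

Let f_C and f_B be the unknown fractions; fractions sum to 1 so f_C + f_B = 0.476.
Mass balance: Σ fᵢ·δᵢ = δ_bulk ⇒ f_C·(-50.6) + f_B·(-28.4) = -34.8 − (-18.373) = -16.427
Substitute f_B = 0.476 − f_C:
f_C·(-50.6 − -28.4) = -16.427 − 0.476×(-28.4) = -2.909
f_C = -2.909 / -22.2 = 0.1310

0.131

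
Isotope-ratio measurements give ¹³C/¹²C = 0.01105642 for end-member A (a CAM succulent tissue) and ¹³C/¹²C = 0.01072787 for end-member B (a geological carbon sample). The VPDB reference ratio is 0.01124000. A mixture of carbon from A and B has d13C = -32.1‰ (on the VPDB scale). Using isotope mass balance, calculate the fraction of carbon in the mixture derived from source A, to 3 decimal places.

δ_A = (0.01105642/0.01124000 − 1)×1000 = (0.983667 − 1)×1000 = -16.333‰
δ_B = (0.01072787/0.01124000 − 1)×1000 = (0.954437 − 1)×1000 = -45.563‰
f_A = (δ_mix − δ_B)/(δ_A − δ_B) = (-32.1 − (-45.563))/(-16.333 − (-45.563))
f_A = 13.463 / 29.230 = 0.4606

0.461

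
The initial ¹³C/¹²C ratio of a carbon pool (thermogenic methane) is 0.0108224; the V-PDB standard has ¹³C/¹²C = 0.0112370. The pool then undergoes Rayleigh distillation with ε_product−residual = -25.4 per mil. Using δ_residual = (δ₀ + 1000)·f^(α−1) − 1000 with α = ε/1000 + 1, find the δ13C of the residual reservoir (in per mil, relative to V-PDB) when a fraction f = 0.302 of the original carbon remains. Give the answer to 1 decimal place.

-7.2 per mil

δ₀ = (0.0108224/0.0112370 − 1)×1000 = (0.963104 − 1)×1000 = -36.896 per mil
α − 1 = ε/1000 = -0.0254
f^(α−1) = 0.302^(-0.0254) = 1.030879
δ_res = (-36.896 + 1000) × 1.030879 − 1000 = 992.844 − 1000 = -7.16 per mil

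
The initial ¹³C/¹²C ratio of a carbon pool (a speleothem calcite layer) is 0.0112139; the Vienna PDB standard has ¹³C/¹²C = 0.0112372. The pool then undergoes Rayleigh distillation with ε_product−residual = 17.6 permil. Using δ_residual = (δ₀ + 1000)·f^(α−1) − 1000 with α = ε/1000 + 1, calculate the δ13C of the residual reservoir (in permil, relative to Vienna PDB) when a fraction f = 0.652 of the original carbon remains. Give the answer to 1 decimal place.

δ₀ = (0.0112139/0.0112372 − 1)×1000 = (0.997927 − 1)×1000 = -2.073 permil
α − 1 = ε/1000 = 0.0176
f^(α−1) = 0.652^(0.0176) = 0.992501
δ_res = (-2.073 + 1000) × 0.992501 − 1000 = 990.443 − 1000 = -9.56 permil

-9.6 permil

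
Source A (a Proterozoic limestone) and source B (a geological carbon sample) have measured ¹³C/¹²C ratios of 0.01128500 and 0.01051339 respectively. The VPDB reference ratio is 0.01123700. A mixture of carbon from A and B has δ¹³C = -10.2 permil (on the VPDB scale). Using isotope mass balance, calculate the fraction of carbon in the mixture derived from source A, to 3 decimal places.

δ_A = (0.01128500/0.01123700 − 1)×1000 = (1.004272 − 1)×1000 = 4.272 permil
δ_B = (0.01051339/0.01123700 − 1)×1000 = (0.935605 − 1)×1000 = -64.395 permil
f_A = (δ_mix − δ_B)/(δ_A − δ_B) = (-10.2 − (-64.395))/(4.272 − (-64.395))
f_A = 54.195 / 68.667 = 0.7892

0.789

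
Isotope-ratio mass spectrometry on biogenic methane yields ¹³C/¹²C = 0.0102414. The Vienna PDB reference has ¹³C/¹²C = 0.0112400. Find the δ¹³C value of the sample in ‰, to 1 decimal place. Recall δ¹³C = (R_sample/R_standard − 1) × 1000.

δ¹³C = (R_sample / R_standard − 1) × 1000
R_sample / R_standard = 0.0102414 / 0.0112400 = 0.911157
δ¹³C = (0.911157 − 1) × 1000 = -88.84‰

-88.8‰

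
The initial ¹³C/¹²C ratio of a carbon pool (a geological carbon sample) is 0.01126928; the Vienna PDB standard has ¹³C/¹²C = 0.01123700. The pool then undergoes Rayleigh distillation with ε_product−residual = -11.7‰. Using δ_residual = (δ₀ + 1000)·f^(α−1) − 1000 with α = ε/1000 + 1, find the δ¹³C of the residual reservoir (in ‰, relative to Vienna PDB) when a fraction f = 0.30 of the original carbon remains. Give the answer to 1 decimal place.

δ₀ = (0.01126928/0.01123700 − 1)×1000 = (1.002873 − 1)×1000 = 2.873‰
α − 1 = ε/1000 = -0.0117
f^(α−1) = 0.30^(-0.0117) = 1.014186
δ_res = (2.873 + 1000) × 1.014186 − 1000 = 1017.100 − 1000 = 17.10‰

17.1‰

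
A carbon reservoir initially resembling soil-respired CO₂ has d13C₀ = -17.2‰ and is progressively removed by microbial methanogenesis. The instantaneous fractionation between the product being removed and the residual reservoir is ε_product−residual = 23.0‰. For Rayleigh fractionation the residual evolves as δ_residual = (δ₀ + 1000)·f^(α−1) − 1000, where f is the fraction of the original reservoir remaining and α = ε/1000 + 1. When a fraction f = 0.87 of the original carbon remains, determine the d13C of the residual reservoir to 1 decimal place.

Rayleigh residual: δ_res = (δ₀ + 1000)·f^(α−1) − 1000
α = ε/1000 + 1 = 1.02300, so α − 1 = 0.02300
f^(α−1) = 0.87^(0.02300) = 0.996802
δ_res = (-17.2 + 1000) × 0.996802 − 1000 = 979.657 − 1000 = -20.34‰

-20.3‰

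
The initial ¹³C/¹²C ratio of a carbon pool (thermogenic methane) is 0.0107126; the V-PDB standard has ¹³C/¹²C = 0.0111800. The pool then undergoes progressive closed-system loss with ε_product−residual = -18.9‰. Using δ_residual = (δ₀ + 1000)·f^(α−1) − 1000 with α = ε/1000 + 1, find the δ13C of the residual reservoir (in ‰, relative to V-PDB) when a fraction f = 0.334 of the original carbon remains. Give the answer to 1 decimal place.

δ₀ = (0.0107126/0.0111800 − 1)×1000 = (0.958193 − 1)×1000 = -41.807‰
α − 1 = ε/1000 = -0.0189
f^(α−1) = 0.334^(-0.0189) = 1.020942
δ_res = (-41.807 + 1000) × 1.020942 − 1000 = 978.260 − 1000 = -21.74‰

-21.7‰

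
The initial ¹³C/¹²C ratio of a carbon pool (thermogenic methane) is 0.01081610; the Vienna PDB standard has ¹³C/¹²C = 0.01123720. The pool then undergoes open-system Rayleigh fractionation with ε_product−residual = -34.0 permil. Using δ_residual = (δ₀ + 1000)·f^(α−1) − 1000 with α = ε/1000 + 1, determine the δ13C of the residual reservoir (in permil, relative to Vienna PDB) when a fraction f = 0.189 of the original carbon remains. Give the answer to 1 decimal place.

18.6 permil

δ₀ = (0.01081610/0.01123720 − 1)×1000 = (0.962526 − 1)×1000 = -37.474 permil
α − 1 = ε/1000 = -0.0340
f^(α−1) = 0.189^(-0.0340) = 1.058279
δ_res = (-37.474 + 1000) × 1.058279 − 1000 = 1018.622 − 1000 = 18.62 permil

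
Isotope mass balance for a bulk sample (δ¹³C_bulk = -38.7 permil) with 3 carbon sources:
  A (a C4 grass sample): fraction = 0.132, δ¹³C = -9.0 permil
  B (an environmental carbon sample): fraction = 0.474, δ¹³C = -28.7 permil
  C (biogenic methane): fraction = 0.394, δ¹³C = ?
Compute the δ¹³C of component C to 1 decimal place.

-60.7 permil

Isotope mass balance: δ_bulk = Σ fᵢ·δᵢ.
-38.7 = 0.132×(-9.0) + 0.474×(-28.7) + 0.394×δ_C
0.394·δ_C = -38.7 − (-14.792) = -23.908
δ_C = -23.908 / 0.394 = -60.68 permil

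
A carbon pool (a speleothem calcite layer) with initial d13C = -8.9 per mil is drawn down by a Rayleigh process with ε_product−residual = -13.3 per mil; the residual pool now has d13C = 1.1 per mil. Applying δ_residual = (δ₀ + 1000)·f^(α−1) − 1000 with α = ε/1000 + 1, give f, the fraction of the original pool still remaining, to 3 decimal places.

0.470

α − 1 = ε/1000 = -0.0133
(δ_res + 1000)/(δ₀ + 1000) = (1.1 + 1000)/(-8.9 + 1000) = 1001.1/991.1 = 1.010090
f = 1.010090^(1/-0.0133) = exp(ln(1.010090)/-0.0133) = exp(0.01004/-0.0133)
f = exp(-0.7548) = 0.4701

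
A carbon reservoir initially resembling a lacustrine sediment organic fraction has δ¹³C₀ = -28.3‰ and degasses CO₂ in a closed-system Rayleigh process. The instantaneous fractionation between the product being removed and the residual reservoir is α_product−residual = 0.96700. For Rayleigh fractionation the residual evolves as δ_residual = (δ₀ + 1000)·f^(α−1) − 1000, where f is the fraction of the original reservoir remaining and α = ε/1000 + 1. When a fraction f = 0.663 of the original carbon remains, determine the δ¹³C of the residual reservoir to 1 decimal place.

Rayleigh residual: δ_res = (δ₀ + 1000)·f^(α−1) − 1000
α − 1 = -0.03300
f^(α−1) = 0.663^(-0.03300) = 1.013655
δ_res = (-28.3 + 1000) × 1.013655 − 1000 = 984.968 − 1000 = -15.03‰

-15.0‰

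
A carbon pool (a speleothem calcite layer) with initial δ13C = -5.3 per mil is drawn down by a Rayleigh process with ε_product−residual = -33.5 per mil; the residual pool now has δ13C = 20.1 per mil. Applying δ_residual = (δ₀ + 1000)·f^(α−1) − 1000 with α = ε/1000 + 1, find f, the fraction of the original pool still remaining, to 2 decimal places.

0.47

α − 1 = ε/1000 = -0.0335
(δ_res + 1000)/(δ₀ + 1000) = (20.1 + 1000)/(-5.3 + 1000) = 1020.1/994.7 = 1.025535
f = 1.025535^(1/-0.0335) = exp(ln(1.025535)/-0.0335) = exp(0.02521/-0.0335)
f = exp(-0.7527) = 0.4711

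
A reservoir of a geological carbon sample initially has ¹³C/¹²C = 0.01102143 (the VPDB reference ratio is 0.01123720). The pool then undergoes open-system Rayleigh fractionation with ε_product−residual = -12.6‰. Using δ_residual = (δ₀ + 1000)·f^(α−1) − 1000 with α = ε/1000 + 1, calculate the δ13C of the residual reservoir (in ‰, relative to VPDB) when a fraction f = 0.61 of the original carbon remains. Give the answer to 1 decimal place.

δ₀ = (0.01102143/0.01123720 − 1)×1000 = (0.980799 − 1)×1000 = -19.201‰
α − 1 = ε/1000 = -0.0126
f^(α−1) = 0.61^(-0.0126) = 1.006248
δ_res = (-19.201 + 1000) × 1.006248 − 1000 = 986.926 − 1000 = -13.07‰

-13.1‰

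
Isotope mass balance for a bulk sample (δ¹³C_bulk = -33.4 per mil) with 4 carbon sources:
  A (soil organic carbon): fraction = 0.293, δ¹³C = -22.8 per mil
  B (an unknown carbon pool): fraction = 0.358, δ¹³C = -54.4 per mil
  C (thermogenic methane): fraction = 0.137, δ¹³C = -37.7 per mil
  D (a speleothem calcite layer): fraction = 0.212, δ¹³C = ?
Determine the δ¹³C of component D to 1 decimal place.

-9.8 per mil

Isotope mass balance: δ_bulk = Σ fᵢ·δᵢ.
-33.4 = 0.293×(-22.8) + 0.358×(-54.4) + 0.137×(-37.7) + 0.212×δ_D
0.212·δ_D = -33.4 − (-31.320) = -2.079
δ_D = -2.079 / 0.212 = -9.81 per mil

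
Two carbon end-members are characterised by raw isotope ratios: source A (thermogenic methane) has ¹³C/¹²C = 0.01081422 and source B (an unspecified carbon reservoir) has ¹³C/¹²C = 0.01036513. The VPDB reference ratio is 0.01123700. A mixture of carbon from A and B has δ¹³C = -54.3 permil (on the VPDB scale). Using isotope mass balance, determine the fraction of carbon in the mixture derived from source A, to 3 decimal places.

δ_A = (0.01081422/0.01123700 − 1)×1000 = (0.962376 − 1)×1000 = -37.624 permil
δ_B = (0.01036513/0.01123700 − 1)×1000 = (0.922411 − 1)×1000 = -77.589 permil
f_A = (δ_mix − δ_B)/(δ_A − δ_B) = (-54.3 − (-77.589))/(-37.624 − (-77.589))
f_A = 23.289 / 39.965 = 0.5827

0.583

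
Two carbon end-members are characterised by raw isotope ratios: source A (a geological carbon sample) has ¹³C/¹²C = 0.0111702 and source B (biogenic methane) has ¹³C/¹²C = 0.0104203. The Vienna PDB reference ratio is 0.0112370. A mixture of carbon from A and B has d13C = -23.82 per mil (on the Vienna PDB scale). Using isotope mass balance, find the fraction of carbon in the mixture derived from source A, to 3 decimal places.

0.732

δ_A = (0.0111702/0.0112370 − 1)×1000 = (0.994055 − 1)×1000 = -5.945 per mil
δ_B = (0.0104203/0.0112370 − 1)×1000 = (0.927320 − 1)×1000 = -72.680 per mil
f_A = (δ_mix − δ_B)/(δ_A − δ_B) = (-23.82 − (-72.680))/(-5.945 − (-72.680))
f_A = 48.860 / 66.735 = 0.7321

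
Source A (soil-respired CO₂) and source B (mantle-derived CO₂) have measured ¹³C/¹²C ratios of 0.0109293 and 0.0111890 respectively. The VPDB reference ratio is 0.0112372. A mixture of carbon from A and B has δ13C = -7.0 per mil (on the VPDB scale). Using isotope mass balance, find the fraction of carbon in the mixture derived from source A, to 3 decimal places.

δ_A = (0.0109293/0.0112372 − 1)×1000 = (0.972600 − 1)×1000 = -27.400 per mil
δ_B = (0.0111890/0.0112372 − 1)×1000 = (0.995711 − 1)×1000 = -4.289 per mil
f_A = (δ_mix − δ_B)/(δ_A − δ_B) = (-7.0 − (-4.289))/(-27.400 − (-4.289))
f_A = -2.711 / -23.111 = 0.1173

0.117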